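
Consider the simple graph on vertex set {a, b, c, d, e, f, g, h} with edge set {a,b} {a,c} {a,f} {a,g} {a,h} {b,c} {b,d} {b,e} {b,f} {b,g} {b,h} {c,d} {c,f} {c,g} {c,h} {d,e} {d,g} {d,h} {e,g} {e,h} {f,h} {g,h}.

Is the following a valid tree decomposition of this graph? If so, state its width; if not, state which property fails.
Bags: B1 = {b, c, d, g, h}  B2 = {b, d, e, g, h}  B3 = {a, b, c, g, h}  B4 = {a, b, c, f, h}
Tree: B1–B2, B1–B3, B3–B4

Every vertex of G appears in some bag (union = {a, b, c, d, e, f, g, h}); every edge is covered by a bag; and for each vertex v the set of bags containing v is connected in the bag tree. The decomposition is therefore valid. The largest bag has 5 vertices, so the width is 4.

Yes; width 4.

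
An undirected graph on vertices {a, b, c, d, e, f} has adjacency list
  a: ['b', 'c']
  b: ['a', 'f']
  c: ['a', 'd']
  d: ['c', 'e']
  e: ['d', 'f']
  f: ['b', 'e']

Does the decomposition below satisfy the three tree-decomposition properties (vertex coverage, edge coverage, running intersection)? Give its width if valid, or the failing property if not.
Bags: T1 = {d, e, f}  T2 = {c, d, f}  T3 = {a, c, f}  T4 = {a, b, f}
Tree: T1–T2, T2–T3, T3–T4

Every vertex of G appears in some bag (union = {a, b, c, d, e, f}); every edge is covered by a bag; and for each vertex v the set of bags containing v is connected in the bag tree. The decomposition is therefore valid. The largest bag has 3 vertices, so the width is 2.

Yes; width 2.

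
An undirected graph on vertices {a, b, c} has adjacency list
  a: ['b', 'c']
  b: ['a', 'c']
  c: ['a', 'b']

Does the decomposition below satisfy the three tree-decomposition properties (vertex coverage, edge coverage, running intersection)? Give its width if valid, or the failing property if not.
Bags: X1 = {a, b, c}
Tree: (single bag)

Vertex coverage: the bags together contain {a, b, c}, the full vertex set. Edge coverage: each edge of G has both endpoints in at least one bag. Running intersection: for every vertex, the bags containing it form a connected subtree. All three properties hold, so this is a valid tree decomposition of width max|bag| − 1 = 2, and hence tw(G) ≤ 2.

Yes; width 2.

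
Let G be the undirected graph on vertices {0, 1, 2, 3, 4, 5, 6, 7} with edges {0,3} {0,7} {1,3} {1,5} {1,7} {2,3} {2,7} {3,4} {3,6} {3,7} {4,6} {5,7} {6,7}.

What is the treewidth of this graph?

A width-2 tree decomposition is:
Bags: B1 = {1, 5, 7}  B2 = {1, 3, 7}  B3 = {3, 6, 7}  B4 = {0, 3, 7}  B5 = {2, 3, 7}  B6 = {3, 4, 6}
Tree: B1–B2, B2–B3, B2–B4, B3–B5, B3–B6
Each bag holds 3 vertices, so the decomposition has width 2, which upper-bounds the treewidth. For the lower bound, the 3 vertices {3, 4, 6} are pairwise adjacent, and any tree decomposition puts a clique entirely inside one bag — forcing width ≥ 2. Therefore the treewidth is 2.

2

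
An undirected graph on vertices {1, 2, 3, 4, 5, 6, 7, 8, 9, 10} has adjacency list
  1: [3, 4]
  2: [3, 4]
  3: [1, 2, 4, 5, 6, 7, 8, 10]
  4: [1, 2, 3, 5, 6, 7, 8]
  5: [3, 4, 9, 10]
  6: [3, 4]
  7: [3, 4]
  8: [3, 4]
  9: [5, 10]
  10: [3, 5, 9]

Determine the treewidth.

A width-2 tree decomposition is:
Bags: B1 = {3, 4, 8}  B2 = {3, 4, 5}  B3 = {3, 4, 7}  B4 = {3, 4, 6}  B5 = {2, 3, 4}  B6 = {1, 3, 4}  B7 = {3, 5, 10}  B8 = {5, 9, 10}
Tree: B1–B2, B1–B3, B1–B4, B3–B5, B3–B6, B2–B7, B7–B8
The largest bag has 3 vertices, giving width 2; this decomposition certifies tw(G) ≤ 2. Conversely, {5, 9, 10} is a clique of size 3, and the vertices of any clique must share a bag in every tree decomposition; so some bag has ≥ 3 vertices and tw(G) ≥ 2. Therefore the treewidth is 2.

2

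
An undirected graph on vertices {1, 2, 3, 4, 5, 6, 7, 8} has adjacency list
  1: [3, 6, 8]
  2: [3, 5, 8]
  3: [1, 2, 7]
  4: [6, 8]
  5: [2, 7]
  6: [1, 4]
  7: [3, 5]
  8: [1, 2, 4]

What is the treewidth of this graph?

2

A width-2 tree decomposition is:
Bags: B1 = {3, 5, 7}  B2 = {2, 3, 5}  B3 = {1, 2, 3}  B4 = {1, 2, 8}  B5 = {1, 6, 8}  B6 = {4, 6, 8}
Tree: B1–B2, B2–B3, B3–B4, B4–B5, B5–B6
The largest bag has 3 vertices, giving width 2; this decomposition certifies tw(G) ≤ 2. The edges 7–5–2–3–7 form a cycle, so G is not a tree and its treewidth is at least 2. The upper and lower bounds meet at 2, so that is the treewidth.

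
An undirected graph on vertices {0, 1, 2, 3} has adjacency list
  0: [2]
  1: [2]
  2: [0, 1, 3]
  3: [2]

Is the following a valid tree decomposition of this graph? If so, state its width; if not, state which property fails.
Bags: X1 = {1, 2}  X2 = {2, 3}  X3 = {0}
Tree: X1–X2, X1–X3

A tree decomposition must satisfy three properties: every vertex lies in some bag; for every edge, both endpoints lie together in some bag; and for every vertex, the bags containing it form a connected subtree. Here edge (2,0) lies in no bag, so the decomposition is invalid.

No — edge (2,0) lies in no bag.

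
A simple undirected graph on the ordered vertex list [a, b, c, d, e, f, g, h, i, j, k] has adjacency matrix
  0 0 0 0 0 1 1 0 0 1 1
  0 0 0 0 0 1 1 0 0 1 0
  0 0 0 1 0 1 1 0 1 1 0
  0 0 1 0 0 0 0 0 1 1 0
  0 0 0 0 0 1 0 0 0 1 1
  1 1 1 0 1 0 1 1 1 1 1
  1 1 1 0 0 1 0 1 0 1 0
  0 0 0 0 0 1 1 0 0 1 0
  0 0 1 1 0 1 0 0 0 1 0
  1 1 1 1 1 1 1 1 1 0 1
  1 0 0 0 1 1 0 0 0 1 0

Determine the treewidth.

3

A width-3 tree decomposition is:
Bags: B1 = {f, g, h, j}  B2 = {c, f, g, j}  B3 = {a, f, g, j}  B4 = {a, f, j, k}  B5 = {e, f, j, k}  B6 = {c, f, i, j}  B7 = {b, f, g, j}  B8 = {c, d, i, j}
Tree: B1–B2, B1–B3, B3–B4, B4–B5, B2–B6, B2–B7, B6–B8
Every bag has size at most 4, so the width is 4 − 1 = 3 and tw(G) ≤ 3. On the other hand G contains the 4-clique {c, d, i, j}. A clique must lie in a single bag of any decomposition, so no decomposition can have width below 3. Hence tw(G) = 3 exactly.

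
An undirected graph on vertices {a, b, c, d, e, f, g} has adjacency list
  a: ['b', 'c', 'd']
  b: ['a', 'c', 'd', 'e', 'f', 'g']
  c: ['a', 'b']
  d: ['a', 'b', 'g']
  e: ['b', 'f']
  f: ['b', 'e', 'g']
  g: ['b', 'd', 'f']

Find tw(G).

A width-2 tree decomposition is:
Bags: B1 = {a, b, d}  B2 = {b, d, g}  B3 = {b, f, g}  B4 = {b, e, f}  B5 = {a, b, c}
Tree: B1–B2, B2–B3, B3–B4, B1–B5
Each bag holds 3 vertices, so the decomposition has width 2, which upper-bounds the treewidth. For the lower bound, the 3 vertices {b, d, g} are pairwise adjacent, and any tree decomposition puts a clique entirely inside one bag — forcing width ≥ 2. Combining the bounds, tw(G) = 2.

2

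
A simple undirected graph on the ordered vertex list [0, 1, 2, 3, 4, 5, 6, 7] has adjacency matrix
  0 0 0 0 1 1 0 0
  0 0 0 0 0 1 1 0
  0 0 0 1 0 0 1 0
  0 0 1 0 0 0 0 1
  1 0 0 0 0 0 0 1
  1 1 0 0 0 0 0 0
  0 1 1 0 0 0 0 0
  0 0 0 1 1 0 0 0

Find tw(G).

2

A width-2 tree decomposition is:
Bags: B1 = {0, 4, 7}  B2 = {0, 5, 7}  B3 = {1, 5, 7}  B4 = {1, 6, 7}  B5 = {2, 6, 7}  B6 = {2, 3, 7}
Tree: B1–B2, B2–B3, B3–B4, B4–B5, B5–B6
Each bag holds 3 vertices, so the decomposition has width 2, which upper-bounds the treewidth. Since 7–4–0–5–1–6–2–3–7 is a cycle in G, G is not acyclic. Forests are exactly the graphs of treewidth ≤ 1, so tw(G) ≥ 2. Therefore the treewidth is 2.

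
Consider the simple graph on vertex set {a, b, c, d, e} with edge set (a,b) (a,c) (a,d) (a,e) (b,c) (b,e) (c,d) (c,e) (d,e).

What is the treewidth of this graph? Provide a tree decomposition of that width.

The largest bag has 4 vertices, giving width 3; this decomposition certifies tw(G) ≤ 3. On the other hand G contains the 4-clique {a, c, d, e}. A clique must lie in a single bag of any decomposition, so no decomposition can have width below 3. Combining the bounds, tw(G) = 3.

Treewidth 3.
Bags: B1 = {a, c, d, e}  B2 = {a, b, c, e}
Tree: B1–B2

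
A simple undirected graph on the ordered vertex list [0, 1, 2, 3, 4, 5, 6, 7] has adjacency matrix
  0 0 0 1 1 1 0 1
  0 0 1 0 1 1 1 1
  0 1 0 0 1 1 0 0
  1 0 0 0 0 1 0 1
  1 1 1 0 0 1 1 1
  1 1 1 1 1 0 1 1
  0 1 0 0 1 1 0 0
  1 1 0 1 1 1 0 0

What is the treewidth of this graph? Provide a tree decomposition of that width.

The largest bag has 4 vertices, giving width 3; this decomposition certifies tw(G) ≤ 3. On the other hand G contains the 4-clique {0, 3, 5, 7}. A clique must lie in a single bag of any decomposition, so no decomposition can have width below 3. Therefore the treewidth is 3.

Treewidth 3.
One such decomposition:
Bags: B1 = {1, 4, 5, 7}  B2 = {1, 4, 5, 6}  B3 = {0, 4, 5, 7}  B4 = {1, 2, 4, 5}  B5 = {0, 3, 5, 7}
Tree: B1–B2, B1–B3, B2–B4, B3–B5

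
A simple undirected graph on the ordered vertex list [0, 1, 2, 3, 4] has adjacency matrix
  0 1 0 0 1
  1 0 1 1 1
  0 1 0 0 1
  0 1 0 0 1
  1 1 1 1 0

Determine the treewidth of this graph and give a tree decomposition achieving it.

Each bag holds 3 vertices, so the decomposition has width 2, which upper-bounds the treewidth. For the lower bound, the 3 vertices {0, 1, 4} are pairwise adjacent, and any tree decomposition puts a clique entirely inside one bag — forcing width ≥ 2. Hence tw(G) = 2 exactly.

Treewidth 2.
Bags: B1 = {1, 3, 4}  B2 = {0, 1, 4}  B3 = {1, 2, 4}
Tree: B1–B2, B2–B3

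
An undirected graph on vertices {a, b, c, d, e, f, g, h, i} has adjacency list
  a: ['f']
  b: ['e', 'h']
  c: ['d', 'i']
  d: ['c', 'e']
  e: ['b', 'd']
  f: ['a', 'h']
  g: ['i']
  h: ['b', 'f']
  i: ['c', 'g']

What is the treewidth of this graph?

1

A width-1 tree decomposition is:
Bags: B1 = {a, f}  B2 = {f, h}  B3 = {b, h}  B4 = {b, e}  B5 = {d, e}  B6 = {c, d}  B7 = {c, i}  B8 = {g, i}
Tree: B1–B2, B2–B3, B3–B4, B4–B5, B5–B6, B6–B7, B7–B8
Every bag has size at most 2, so the width is 2 − 1 = 1 and tw(G) ≤ 1. Any graph with an edge has treewidth ≥ 1, and G has the edge a–f. Hence tw(G) = 1 exactly.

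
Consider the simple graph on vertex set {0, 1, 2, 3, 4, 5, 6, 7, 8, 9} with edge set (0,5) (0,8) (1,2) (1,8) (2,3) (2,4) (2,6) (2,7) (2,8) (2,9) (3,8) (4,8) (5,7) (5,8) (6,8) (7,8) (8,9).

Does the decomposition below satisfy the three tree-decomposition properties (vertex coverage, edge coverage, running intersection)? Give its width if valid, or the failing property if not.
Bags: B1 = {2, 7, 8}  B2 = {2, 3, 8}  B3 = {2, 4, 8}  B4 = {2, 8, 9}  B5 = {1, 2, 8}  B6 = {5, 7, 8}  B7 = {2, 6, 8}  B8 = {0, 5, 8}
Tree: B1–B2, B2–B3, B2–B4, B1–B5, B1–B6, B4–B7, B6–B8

Vertex coverage: the bags together contain {0, 1, 2, 3, 4, 5, 6, 7, 8, 9}, the full vertex set. Edge coverage: each edge of G has both endpoints in at least one bag. Running intersection: for every vertex, the bags containing it form a connected subtree. All three properties hold, so this is a valid tree decomposition of width max|bag| − 1 = 2, and hence tw(G) ≤ 2.

Yes; width 2.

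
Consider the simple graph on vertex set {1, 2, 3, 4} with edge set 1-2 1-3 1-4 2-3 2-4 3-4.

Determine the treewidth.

3

A width-3 tree decomposition is:
Bags: B1 = {1, 2, 3, 4}
Tree: (single bag)
A single bag containing all 4 vertices is trivially a valid decomposition of width 3. For the lower bound, the 4 vertices {1, 2, 3, 4} are pairwise adjacent, and any tree decomposition puts a clique entirely inside one bag — forcing width ≥ 3. The upper and lower bounds meet at 3, so that is the treewidth.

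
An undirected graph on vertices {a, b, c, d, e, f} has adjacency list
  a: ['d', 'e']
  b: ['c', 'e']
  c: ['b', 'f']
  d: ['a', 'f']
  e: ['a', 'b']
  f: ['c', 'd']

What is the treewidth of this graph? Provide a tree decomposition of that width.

The largest bag has 3 vertices, giving width 2; this decomposition certifies tw(G) ≤ 2. The edges a–e–b–c–f–d–a form a cycle, so G is not a tree and its treewidth is at least 2. Hence tw(G) = 2 exactly.

Treewidth 2.
One such decomposition:
Bags: B1 = {a, b, e}  B2 = {a, b, c}  B3 = {a, c, f}  B4 = {a, d, f}
Tree: B1–B2, B2–B3, B3–B4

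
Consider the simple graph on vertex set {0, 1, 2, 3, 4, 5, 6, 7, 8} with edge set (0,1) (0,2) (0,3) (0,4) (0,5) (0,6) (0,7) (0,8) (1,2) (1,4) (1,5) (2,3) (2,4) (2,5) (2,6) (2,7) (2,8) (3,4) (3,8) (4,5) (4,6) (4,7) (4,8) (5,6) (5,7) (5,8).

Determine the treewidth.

A width-4 tree decomposition is:
Bags: B1 = {0, 2, 4, 5, 8}  B2 = {0, 2, 4, 5, 7}  B3 = {0, 2, 4, 5, 6}  B4 = {0, 2, 3, 4, 8}  B5 = {0, 1, 2, 4, 5}
Tree: B1–B2, B2–B3, B1–B4, B2–B5
Every bag has size at most 5, so the width is 5 − 1 = 4 and tw(G) ≤ 4. For the lower bound, the 5 vertices {0, 2, 3, 4, 8} are pairwise adjacent, and any tree decomposition puts a clique entirely inside one bag — forcing width ≥ 4. Hence tw(G) = 4 exactly.

4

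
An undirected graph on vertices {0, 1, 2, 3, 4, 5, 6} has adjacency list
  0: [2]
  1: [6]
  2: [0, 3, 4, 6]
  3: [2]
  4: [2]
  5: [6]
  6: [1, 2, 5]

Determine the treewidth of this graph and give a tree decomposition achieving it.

Treewidth 1.
One optimal decomposition is:
Bags: B1 = {2, 6}  B2 = {0, 2}  B3 = {5, 6}  B4 = {1, 6}  B5 = {2, 4}  B6 = {2, 3}
Tree: B1–B2, B1–B3, B1–B4, B2–B5, B1–B6

The largest bag has 2 vertices, giving width 1; this decomposition certifies tw(G) ≤ 1. Any graph with an edge has treewidth ≥ 1, and G has the edge 2–6. Combining the bounds, tw(G) = 1.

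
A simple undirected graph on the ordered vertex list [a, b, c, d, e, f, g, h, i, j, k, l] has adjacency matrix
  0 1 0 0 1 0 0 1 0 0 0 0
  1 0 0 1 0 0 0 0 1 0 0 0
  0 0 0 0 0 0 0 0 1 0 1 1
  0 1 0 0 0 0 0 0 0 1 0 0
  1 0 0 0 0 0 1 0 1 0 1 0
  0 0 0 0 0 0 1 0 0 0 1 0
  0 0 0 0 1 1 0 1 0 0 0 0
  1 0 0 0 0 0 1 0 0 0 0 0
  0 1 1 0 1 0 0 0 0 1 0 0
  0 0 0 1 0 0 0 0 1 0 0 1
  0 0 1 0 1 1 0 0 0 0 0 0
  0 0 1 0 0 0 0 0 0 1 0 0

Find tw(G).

3

A width-3 tree decomposition is:
Bags: B1 = {f, g, h, k}  B2 = {e, g, h, k}  B3 = {a, e, h, k}  B4 = {a, c, e, k}  B5 = {a, c, e, i}  B6 = {a, b, c, i}  B7 = {b, c, i, l}  B8 = {b, i, j, l}  B9 = {b, d, j, l}
Tree: B1–B2, B2–B3, B3–B4, B4–B5, B5–B6, B6–B7, B7–B8, B8–B9
The largest bag has 4 vertices, giving width 3; this decomposition certifies tw(G) ≤ 3. For the lower bound: the 4 vertex sets {f,g,h}, {k}, {e}, {a,b,c,i} are disjoint, each induces a connected subgraph, and every pair is joined by at least one edge of G. Contracting each set to a single vertex therefore yields K_{4} as a minor, and since treewidth is minor-monotone, tw(G) ≥ tw(K_{4}) = 3. Hence tw(G) = 3 exactly.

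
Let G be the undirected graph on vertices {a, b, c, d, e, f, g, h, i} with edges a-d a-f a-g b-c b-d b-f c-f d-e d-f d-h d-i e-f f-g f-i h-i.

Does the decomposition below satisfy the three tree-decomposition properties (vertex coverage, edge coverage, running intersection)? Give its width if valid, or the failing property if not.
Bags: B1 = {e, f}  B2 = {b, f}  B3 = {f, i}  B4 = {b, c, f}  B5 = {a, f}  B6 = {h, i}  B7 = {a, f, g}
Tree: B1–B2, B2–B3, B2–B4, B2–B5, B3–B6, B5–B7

No — vertex d appears in no bag.

A tree decomposition must satisfy three properties: every vertex lies in some bag; for every edge, both endpoints lie together in some bag; and for every vertex, the bags containing it form a connected subtree. Here vertex d appears in no bag, so the decomposition is invalid.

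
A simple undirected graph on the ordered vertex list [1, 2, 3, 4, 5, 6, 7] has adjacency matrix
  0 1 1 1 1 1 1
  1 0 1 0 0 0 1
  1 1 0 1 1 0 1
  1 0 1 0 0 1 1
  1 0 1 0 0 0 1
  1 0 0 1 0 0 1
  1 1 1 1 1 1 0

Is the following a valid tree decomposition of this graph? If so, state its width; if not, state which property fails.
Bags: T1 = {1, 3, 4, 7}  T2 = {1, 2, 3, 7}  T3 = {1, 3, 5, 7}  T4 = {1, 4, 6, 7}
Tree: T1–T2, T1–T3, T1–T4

Every vertex of G appears in some bag (union = {1, 2, 3, 4, 5, 6, 7}); every edge is covered by a bag; and for each vertex v the set of bags containing v is connected in the bag tree. The decomposition is therefore valid. The largest bag has 4 vertices, so the width is 3.

Yes; width 3.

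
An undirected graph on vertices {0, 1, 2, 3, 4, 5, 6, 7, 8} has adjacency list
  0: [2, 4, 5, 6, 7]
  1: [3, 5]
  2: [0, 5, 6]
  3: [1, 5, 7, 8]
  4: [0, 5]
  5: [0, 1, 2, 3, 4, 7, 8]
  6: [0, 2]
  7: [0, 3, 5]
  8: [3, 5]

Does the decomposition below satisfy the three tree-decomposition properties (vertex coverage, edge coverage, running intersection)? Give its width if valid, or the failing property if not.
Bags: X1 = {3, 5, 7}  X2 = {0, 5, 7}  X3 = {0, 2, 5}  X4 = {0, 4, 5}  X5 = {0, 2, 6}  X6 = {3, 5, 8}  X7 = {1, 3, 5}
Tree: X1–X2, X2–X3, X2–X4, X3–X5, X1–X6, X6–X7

Yes; width 2.

Checking the three conditions: (i) the bags cover all of {0, 1, 2, 3, 4, 5, 6, 7, 8}; (ii) for each edge, some bag contains both endpoints; (iii) the bags containing any fixed vertex form a subtree. All hold, so the decomposition is valid with width 3 − 1 = 2.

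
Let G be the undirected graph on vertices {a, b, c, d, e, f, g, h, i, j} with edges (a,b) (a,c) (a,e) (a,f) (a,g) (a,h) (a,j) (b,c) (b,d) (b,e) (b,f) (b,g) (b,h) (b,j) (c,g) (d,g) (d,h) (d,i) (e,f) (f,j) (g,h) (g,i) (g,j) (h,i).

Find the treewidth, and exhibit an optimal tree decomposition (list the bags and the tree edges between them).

Each bag holds 4 vertices, so the decomposition has width 3, which upper-bounds the treewidth. For the lower bound, the 4 vertices {b, d, g, h} are pairwise adjacent, and any tree decomposition puts a clique entirely inside one bag — forcing width ≥ 3. Hence tw(G) = 3 exactly.

Treewidth 3.
One optimal decomposition is:
Bags: B1 = {a, b, c, g}  B2 = {a, b, g, j}  B3 = {a, b, g, h}  B4 = {a, b, f, j}  B5 = {b, d, g, h}  B6 = {a, b, e, f}  B7 = {d, g, h, i}
Tree: B1–B2, B1–B3, B2–B4, B3–B5, B4–B6, B5–B7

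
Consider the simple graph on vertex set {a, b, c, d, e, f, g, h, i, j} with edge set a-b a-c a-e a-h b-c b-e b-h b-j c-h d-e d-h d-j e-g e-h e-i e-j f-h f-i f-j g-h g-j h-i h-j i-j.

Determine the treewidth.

A width-3 tree decomposition is:
Bags: B1 = {e, g, h, j}  B2 = {b, e, h, j}  B3 = {a, b, e, h}  B4 = {d, e, h, j}  B5 = {a, b, c, h}  B6 = {e, h, i, j}  B7 = {f, h, i, j}
Tree: B1–B2, B2–B3, B1–B4, B3–B5, B1–B6, B6–B7
Every bag has size at most 4, so the width is 4 − 1 = 3 and tw(G) ≤ 3. For the lower bound, the 4 vertices {d, e, h, j} are pairwise adjacent, and any tree decomposition puts a clique entirely inside one bag — forcing width ≥ 3. Combining the bounds, tw(G) = 3.

3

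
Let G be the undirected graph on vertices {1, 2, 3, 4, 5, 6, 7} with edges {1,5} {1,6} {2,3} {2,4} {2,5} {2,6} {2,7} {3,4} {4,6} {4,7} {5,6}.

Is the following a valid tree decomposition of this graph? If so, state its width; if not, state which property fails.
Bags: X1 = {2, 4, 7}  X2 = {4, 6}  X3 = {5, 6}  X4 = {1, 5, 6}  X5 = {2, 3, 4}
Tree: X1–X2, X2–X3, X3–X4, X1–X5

A tree decomposition must satisfy three properties: every vertex lies in some bag; for every edge, both endpoints lie together in some bag; and for every vertex, the bags containing it form a connected subtree. Here edge (2,6) lies in no bag, so the decomposition is invalid.

No — edge (2,6) lies in no bag.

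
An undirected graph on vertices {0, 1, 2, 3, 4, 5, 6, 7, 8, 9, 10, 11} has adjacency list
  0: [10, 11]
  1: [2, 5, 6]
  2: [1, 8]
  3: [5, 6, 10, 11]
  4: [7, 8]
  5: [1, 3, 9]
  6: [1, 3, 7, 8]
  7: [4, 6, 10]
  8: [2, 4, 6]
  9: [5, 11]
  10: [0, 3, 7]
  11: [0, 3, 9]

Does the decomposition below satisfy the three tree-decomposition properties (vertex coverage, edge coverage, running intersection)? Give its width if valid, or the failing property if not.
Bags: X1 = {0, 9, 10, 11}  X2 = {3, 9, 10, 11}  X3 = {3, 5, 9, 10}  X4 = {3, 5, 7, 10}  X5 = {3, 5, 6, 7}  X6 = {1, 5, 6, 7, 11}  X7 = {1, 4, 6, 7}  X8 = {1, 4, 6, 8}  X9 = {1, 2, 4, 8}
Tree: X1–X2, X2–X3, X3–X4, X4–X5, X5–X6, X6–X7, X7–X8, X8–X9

No — bags containing vertex 11 are not connected in the tree.

A tree decomposition must satisfy three properties: every vertex lies in some bag; for every edge, both endpoints lie together in some bag; and for every vertex, the bags containing it form a connected subtree. Here bags containing vertex 11 are not connected in the tree, so the decomposition is invalid.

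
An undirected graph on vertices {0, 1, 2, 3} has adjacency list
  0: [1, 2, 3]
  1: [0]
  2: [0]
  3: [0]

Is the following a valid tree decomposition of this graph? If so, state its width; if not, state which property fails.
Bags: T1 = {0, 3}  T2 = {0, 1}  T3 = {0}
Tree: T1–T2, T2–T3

No — vertex 2 appears in no bag.

A tree decomposition must satisfy three properties: every vertex lies in some bag; for every edge, both endpoints lie together in some bag; and for every vertex, the bags containing it form a connected subtree. Here vertex 2 appears in no bag, so the decomposition is invalid.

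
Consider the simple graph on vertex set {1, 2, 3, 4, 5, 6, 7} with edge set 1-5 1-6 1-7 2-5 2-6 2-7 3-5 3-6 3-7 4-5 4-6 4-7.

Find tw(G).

A width-3 tree decomposition is:
Bags: B1 = {3, 5, 6, 7}  B2 = {4, 5, 6, 7}  B3 = {2, 5, 6, 7}  B4 = {1, 5, 6, 7}
Tree: B1–B2, B2–B3, B3–B4
The largest bag has 4 vertices, giving width 3; this decomposition certifies tw(G) ≤ 3. For the lower bound: the 4 vertex sets {3,6}, {4,7}, {5}, {2} are disjoint, each induces a connected subgraph, and every pair is joined by at least one edge of G. Contracting each set to a single vertex therefore yields K_{4} as a minor, and since treewidth is minor-monotone, tw(G) ≥ tw(K_{4}) = 3. Combining the bounds, tw(G) = 3.

3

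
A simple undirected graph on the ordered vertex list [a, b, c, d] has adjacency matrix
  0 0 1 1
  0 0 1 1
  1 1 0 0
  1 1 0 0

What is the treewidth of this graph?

2

A width-2 tree decomposition is:
Bags: B1 = {a, c, d}  B2 = {b, c, d}
Tree: B1–B2
The largest bag has 3 vertices, giving width 2; this decomposition certifies tw(G) ≤ 2. Since d–a–c–b–d is a cycle in G, G is not acyclic. Forests are exactly the graphs of treewidth ≤ 1, so tw(G) ≥ 2. Hence tw(G) = 2 exactly.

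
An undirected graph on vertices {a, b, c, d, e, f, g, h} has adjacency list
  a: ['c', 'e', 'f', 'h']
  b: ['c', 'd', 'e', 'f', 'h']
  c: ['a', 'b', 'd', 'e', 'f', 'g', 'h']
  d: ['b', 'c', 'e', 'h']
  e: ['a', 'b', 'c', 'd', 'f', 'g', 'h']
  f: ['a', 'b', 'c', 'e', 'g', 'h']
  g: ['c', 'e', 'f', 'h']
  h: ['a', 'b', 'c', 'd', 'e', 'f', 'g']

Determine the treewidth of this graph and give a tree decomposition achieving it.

Treewidth 4.
One such decomposition:
Bags: B1 = {a, c, e, f, h}  B2 = {b, c, e, f, h}  B3 = {c, e, f, g, h}  B4 = {b, c, d, e, h}
Tree: B1–B2, B2–B3, B2–B4

Every bag has size at most 5, so the width is 5 − 1 = 4 and tw(G) ≤ 4. Conversely, {b, c, d, e, h} is a clique of size 5, and the vertices of any clique must share a bag in every tree decomposition; so some bag has ≥ 5 vertices and tw(G) ≥ 4. The upper and lower bounds meet at 4, so that is the treewidth.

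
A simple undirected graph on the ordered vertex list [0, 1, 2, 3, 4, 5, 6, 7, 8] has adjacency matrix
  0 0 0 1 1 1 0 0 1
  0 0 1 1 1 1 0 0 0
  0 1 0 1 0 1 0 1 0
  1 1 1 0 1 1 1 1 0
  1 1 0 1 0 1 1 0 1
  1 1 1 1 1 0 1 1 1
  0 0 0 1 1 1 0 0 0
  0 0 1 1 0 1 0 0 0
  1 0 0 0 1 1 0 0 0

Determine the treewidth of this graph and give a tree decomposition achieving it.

Treewidth 3.
One such decomposition:
Bags: B1 = {3, 4, 5, 6}  B2 = {1, 3, 4, 5}  B3 = {1, 2, 3, 5}  B4 = {0, 3, 4, 5}  B5 = {0, 4, 5, 8}  B6 = {2, 3, 5, 7}
Tree: B1–B2, B2–B3, B2–B4, B4–B5, B3–B6

Every bag has size at most 4, so the width is 4 − 1 = 3 and tw(G) ≤ 3. On the other hand G contains the 4-clique {0, 4, 5, 8}. A clique must lie in a single bag of any decomposition, so no decomposition can have width below 3. Combining the bounds, tw(G) = 3.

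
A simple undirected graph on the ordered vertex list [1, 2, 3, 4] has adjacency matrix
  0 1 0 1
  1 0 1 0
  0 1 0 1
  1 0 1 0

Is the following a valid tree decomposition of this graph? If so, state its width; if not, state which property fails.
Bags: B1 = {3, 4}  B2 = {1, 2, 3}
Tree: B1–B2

No — edge (1,4) lies in no bag.

A tree decomposition must satisfy three properties: every vertex lies in some bag; for every edge, both endpoints lie together in some bag; and for every vertex, the bags containing it form a connected subtree. Here edge (1,4) lies in no bag, so the decomposition is invalid.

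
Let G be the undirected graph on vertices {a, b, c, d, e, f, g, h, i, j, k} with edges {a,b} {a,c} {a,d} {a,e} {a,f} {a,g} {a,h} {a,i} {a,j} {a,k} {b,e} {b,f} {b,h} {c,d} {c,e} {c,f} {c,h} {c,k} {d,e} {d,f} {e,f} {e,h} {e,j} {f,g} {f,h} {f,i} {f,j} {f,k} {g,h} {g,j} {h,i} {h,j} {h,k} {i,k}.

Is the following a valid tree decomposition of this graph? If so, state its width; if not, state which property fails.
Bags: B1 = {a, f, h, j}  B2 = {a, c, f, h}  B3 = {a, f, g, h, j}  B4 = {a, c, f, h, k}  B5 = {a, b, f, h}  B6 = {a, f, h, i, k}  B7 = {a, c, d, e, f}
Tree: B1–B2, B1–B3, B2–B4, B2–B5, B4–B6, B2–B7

A tree decomposition must satisfy three properties: every vertex lies in some bag; for every edge, both endpoints lie together in some bag; and for every vertex, the bags containing it form a connected subtree. Here edge (j,e) lies in no bag, so the decomposition is invalid.

No — edge (j,e) lies in no bag.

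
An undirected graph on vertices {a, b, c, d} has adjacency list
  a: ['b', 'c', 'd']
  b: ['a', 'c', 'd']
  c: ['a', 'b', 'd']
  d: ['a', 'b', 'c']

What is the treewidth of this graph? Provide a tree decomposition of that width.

With just one bag of size 4, the width is 4 − 1 = 3, so tw(G) ≤ 3. For the lower bound, the 4 vertices {a, b, c, d} are pairwise adjacent, and any tree decomposition puts a clique entirely inside one bag — forcing width ≥ 3. Combining the bounds, tw(G) = 3.

Treewidth 3.
Bags: B1 = {a, b, c, d}
Tree: (single bag)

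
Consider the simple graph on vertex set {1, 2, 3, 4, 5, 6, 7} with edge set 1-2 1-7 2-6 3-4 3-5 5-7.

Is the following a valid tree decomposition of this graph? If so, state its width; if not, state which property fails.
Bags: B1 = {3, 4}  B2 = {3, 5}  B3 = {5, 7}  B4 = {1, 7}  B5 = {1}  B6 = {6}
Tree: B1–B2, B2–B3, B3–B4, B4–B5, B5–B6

A tree decomposition must satisfy three properties: every vertex lies in some bag; for every edge, both endpoints lie together in some bag; and for every vertex, the bags containing it form a connected subtree. Here vertex 2 appears in no bag, so the decomposition is invalid.

No — vertex 2 appears in no bag.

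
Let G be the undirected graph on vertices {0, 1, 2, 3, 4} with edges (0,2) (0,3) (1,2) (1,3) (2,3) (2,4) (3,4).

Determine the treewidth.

A width-2 tree decomposition is:
Bags: B1 = {0, 2, 3}  B2 = {2, 3, 4}  B3 = {1, 2, 3}
Tree: B1–B2, B2–B3
Every bag has size at most 3, so the width is 3 − 1 = 2 and tw(G) ≤ 2. On the other hand G contains the 3-clique {0, 2, 3}. A clique must lie in a single bag of any decomposition, so no decomposition can have width below 2. The upper and lower bounds meet at 2, so that is the treewidth.

2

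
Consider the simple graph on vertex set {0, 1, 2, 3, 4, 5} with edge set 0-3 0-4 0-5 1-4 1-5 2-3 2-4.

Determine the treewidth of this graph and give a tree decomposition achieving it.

Treewidth 2.
One optimal decomposition is:
Bags: B1 = {0, 2, 3}  B2 = {0, 2, 4}  B3 = {0, 4, 5}  B4 = {1, 4, 5}
Tree: B1–B2, B2–B3, B3–B4

Each bag holds 3 vertices, so the decomposition has width 2, which upper-bounds the treewidth. Since 3–2–4–0–3 is a cycle in G, G is not acyclic. Forests are exactly the graphs of treewidth ≤ 1, so tw(G) ≥ 2. Therefore the treewidth is 2.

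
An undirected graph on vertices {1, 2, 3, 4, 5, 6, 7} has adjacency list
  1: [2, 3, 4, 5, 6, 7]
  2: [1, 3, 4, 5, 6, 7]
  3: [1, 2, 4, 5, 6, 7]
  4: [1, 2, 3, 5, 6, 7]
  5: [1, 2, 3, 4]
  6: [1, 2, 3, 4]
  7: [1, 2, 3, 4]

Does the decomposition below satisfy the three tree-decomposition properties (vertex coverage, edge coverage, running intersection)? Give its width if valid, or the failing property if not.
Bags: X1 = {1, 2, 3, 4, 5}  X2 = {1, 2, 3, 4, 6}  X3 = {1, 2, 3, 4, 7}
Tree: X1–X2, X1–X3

Yes; width 4.

Every vertex of G appears in some bag (union = {1, 2, 3, 4, 5, 6, 7}); every edge is covered by a bag; and for each vertex v the set of bags containing v is connected in the bag tree. The decomposition is therefore valid. The largest bag has 5 vertices, so the width is 4.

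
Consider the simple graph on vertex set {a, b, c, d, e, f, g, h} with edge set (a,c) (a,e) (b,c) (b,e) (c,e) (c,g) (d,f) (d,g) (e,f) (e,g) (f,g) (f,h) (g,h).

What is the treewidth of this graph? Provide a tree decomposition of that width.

Treewidth 2.
One optimal decomposition is:
Bags: B1 = {e, f, g}  B2 = {c, e, g}  B3 = {f, g, h}  B4 = {a, c, e}  B5 = {d, f, g}  B6 = {b, c, e}
Tree: B1–B2, B1–B3, B2–B4, B1–B5, B2–B6

The largest bag has 3 vertices, giving width 2; this decomposition certifies tw(G) ≤ 2. On the other hand G contains the 3-clique {c, e, g}. A clique must lie in a single bag of any decomposition, so no decomposition can have width below 2. Combining the bounds, tw(G) = 2.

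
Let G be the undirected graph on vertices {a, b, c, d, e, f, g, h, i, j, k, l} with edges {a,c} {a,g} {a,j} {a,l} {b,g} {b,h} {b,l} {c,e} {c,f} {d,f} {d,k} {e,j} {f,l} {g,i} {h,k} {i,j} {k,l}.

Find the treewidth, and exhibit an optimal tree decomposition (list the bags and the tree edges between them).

The largest bag has 4 vertices, giving width 3; this decomposition certifies tw(G) ≤ 3. For the lower bound: the 4 vertex sets {d,h,k}, {f}, {l}, {a,b,c,g} are disjoint, each induces a connected subgraph, and every pair is joined by at least one edge of G. Contracting each set to a single vertex therefore yields K_{4} as a minor, and since treewidth is minor-monotone, tw(G) ≥ tw(K_{4}) = 3. Therefore the treewidth is 3.

Treewidth 3.
One such decomposition:
Bags: B1 = {d, f, h, k}  B2 = {f, h, k, l}  B3 = {b, f, h, l}  B4 = {b, c, f, l}  B5 = {a, b, c, l}  B6 = {a, b, c, g}  B7 = {a, c, e, g}  B8 = {a, e, g, j}  B9 = {e, g, i, j}
Tree: B1–B2, B2–B3, B3–B4, B4–B5, B5–B6, B6–B7, B7–B8, B8–B9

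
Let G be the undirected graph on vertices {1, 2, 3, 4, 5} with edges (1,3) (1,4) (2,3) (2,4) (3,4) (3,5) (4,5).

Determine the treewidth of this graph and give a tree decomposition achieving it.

The largest bag has 3 vertices, giving width 2; this decomposition certifies tw(G) ≤ 2. On the other hand G contains the 3-clique {1, 3, 4}. A clique must lie in a single bag of any decomposition, so no decomposition can have width below 2. Therefore the treewidth is 2.

Treewidth 2.
Bags: B1 = {3, 4, 5}  B2 = {2, 3, 4}  B3 = {1, 3, 4}
Tree: B1–B2, B2–B3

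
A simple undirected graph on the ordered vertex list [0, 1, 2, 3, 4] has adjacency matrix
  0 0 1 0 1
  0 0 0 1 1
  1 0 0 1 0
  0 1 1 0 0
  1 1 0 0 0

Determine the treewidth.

A width-2 tree decomposition is:
Bags: B1 = {0, 1, 4}  B2 = {0, 1, 2}  B3 = {1, 2, 3}
Tree: B1–B2, B2–B3
The largest bag has 3 vertices, giving width 2; this decomposition certifies tw(G) ≤ 2. For the lower bound, G contains the cycle 1–4–0–2–3–1, so G is not a forest; only forests have treewidth ≤ 1, hence tw(G) ≥ 2. Hence tw(G) = 2 exactly.

2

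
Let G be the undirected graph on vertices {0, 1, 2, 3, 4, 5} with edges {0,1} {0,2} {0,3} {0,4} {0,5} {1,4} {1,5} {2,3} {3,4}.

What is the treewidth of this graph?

2

A width-2 tree decomposition is:
Bags: B1 = {0, 2, 3}  B2 = {0, 3, 4}  B3 = {0, 1, 4}  B4 = {0, 1, 5}
Tree: B1–B2, B2–B3, B3–B4
The largest bag has 3 vertices, giving width 2; this decomposition certifies tw(G) ≤ 2. Conversely, {0, 1, 4} is a clique of size 3, and the vertices of any clique must share a bag in every tree decomposition; so some bag has ≥ 3 vertices and tw(G) ≥ 2. Combining the bounds, tw(G) = 2.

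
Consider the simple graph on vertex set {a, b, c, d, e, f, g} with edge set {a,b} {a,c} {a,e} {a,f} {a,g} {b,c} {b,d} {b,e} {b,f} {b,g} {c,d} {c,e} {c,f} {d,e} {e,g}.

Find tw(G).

A width-3 tree decomposition is:
Bags: B1 = {b, c, d, e}  B2 = {a, b, c, e}  B3 = {a, b, c, f}  B4 = {a, b, e, g}
Tree: B1–B2, B2–B3, B2–B4
Every bag has size at most 4, so the width is 4 − 1 = 3 and tw(G) ≤ 3. On the other hand G contains the 4-clique {a, b, e, g}. A clique must lie in a single bag of any decomposition, so no decomposition can have width below 3. Combining the bounds, tw(G) = 3.

3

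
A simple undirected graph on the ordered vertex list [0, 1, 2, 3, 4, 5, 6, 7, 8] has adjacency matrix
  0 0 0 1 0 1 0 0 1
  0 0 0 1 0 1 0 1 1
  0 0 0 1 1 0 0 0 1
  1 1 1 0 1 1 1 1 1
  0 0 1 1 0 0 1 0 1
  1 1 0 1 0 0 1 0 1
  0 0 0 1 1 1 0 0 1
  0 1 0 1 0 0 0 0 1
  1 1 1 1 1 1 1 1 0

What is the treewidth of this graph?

A width-3 tree decomposition is:
Bags: B1 = {1, 3, 5, 8}  B2 = {3, 5, 6, 8}  B3 = {3, 4, 6, 8}  B4 = {1, 3, 7, 8}  B5 = {0, 3, 5, 8}  B6 = {2, 3, 4, 8}
Tree: B1–B2, B2–B3, B1–B4, B1–B5, B3–B6
Every bag has size at most 4, so the width is 4 − 1 = 3 and tw(G) ≤ 3. On the other hand G contains the 4-clique {2, 3, 4, 8}. A clique must lie in a single bag of any decomposition, so no decomposition can have width below 3. Therefore the treewidth is 3.

3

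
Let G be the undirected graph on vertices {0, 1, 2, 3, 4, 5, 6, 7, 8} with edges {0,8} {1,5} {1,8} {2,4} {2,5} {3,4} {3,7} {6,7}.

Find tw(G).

1

A width-1 tree decomposition is:
Bags: B1 = {6, 7}  B2 = {3, 7}  B3 = {3, 4}  B4 = {2, 4}  B5 = {2, 5}  B6 = {1, 5}  B7 = {1, 8}  B8 = {0, 8}
Tree: B1–B2, B2–B3, B3–B4, B4–B5, B5–B6, B6–B7, B7–B8
Each bag holds 2 vertices, so the decomposition has width 1, which upper-bounds the treewidth. Any graph with an edge has treewidth ≥ 1, and G has the edge 6–7. Therefore the treewidth is 1.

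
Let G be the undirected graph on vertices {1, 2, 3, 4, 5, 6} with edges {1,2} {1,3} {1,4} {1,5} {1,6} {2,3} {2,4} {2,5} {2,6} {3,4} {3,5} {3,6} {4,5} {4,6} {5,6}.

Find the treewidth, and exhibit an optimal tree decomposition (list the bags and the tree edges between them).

Treewidth 5.
One such decomposition:
Bags: B1 = {1, 2, 3, 4, 5, 6}
Tree: (single bag)

With just one bag of size 6, the width is 6 − 1 = 5, so tw(G) ≤ 5. Conversely, {1, 2, 3, 4, 5, 6} is a clique of size 6, and the vertices of any clique must share a bag in every tree decomposition; so some bag has ≥ 6 vertices and tw(G) ≥ 5. Therefore the treewidth is 5.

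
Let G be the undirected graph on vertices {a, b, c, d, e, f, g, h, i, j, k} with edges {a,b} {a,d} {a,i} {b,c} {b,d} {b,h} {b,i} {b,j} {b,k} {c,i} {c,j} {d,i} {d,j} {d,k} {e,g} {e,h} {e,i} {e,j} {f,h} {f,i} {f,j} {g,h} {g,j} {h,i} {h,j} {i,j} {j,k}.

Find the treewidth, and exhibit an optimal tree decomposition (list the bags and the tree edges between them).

Treewidth 3.
One optimal decomposition is:
Bags: B1 = {b, c, i, j}  B2 = {b, h, i, j}  B3 = {f, h, i, j}  B4 = {b, d, i, j}  B5 = {a, b, d, i}  B6 = {e, h, i, j}  B7 = {b, d, j, k}  B8 = {e, g, h, j}
Tree: B1–B2, B2–B3, B2–B4, B4–B5, B2–B6, B4–B7, B6–B8

Every bag has size at most 4, so the width is 4 − 1 = 3 and tw(G) ≤ 3. For the lower bound, the 4 vertices {e, g, h, j} are pairwise adjacent, and any tree decomposition puts a clique entirely inside one bag — forcing width ≥ 3. The upper and lower bounds meet at 3, so that is the treewidth.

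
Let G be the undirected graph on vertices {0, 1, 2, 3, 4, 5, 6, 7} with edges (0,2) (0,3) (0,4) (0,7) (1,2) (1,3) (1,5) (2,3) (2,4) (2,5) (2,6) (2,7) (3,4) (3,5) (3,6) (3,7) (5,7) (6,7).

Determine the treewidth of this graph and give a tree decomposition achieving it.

Each bag holds 4 vertices, so the decomposition has width 3, which upper-bounds the treewidth. For the lower bound, the 4 vertices {1, 2, 3, 5} are pairwise adjacent, and any tree decomposition puts a clique entirely inside one bag — forcing width ≥ 3. Combining the bounds, tw(G) = 3.

Treewidth 3.
One such decomposition:
Bags: B1 = {2, 3, 5, 7}  B2 = {0, 2, 3, 7}  B3 = {0, 2, 3, 4}  B4 = {2, 3, 6, 7}  B5 = {1, 2, 3, 5}
Tree: B1–B2, B2–B3, B1–B4, B1–B5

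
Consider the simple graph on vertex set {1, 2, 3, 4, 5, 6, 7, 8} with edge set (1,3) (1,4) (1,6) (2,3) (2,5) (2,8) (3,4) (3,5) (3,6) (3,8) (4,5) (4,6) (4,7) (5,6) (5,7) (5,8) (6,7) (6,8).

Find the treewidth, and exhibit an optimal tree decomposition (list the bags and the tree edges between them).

Every bag has size at most 4, so the width is 4 − 1 = 3 and tw(G) ≤ 3. Conversely, {1, 3, 4, 6} is a clique of size 4, and the vertices of any clique must share a bag in every tree decomposition; so some bag has ≥ 4 vertices and tw(G) ≥ 3. Hence tw(G) = 3 exactly.

Treewidth 3.
One such decomposition:
Bags: B1 = {3, 5, 6, 8}  B2 = {3, 4, 5, 6}  B3 = {4, 5, 6, 7}  B4 = {1, 3, 4, 6}  B5 = {2, 3, 5, 8}
Tree: B1–B2, B2–B3, B2–B4, B1–B5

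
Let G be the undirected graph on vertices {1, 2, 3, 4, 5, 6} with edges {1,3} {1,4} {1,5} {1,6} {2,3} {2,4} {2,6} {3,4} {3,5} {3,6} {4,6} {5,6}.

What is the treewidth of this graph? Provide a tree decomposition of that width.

Each bag holds 4 vertices, so the decomposition has width 3, which upper-bounds the treewidth. For the lower bound, the 4 vertices {1, 3, 4, 6} are pairwise adjacent, and any tree decomposition puts a clique entirely inside one bag — forcing width ≥ 3. Combining the bounds, tw(G) = 3.

Treewidth 3.
One optimal decomposition is:
Bags: B1 = {1, 3, 4, 6}  B2 = {2, 3, 4, 6}  B3 = {1, 3, 5, 6}
Tree: B1–B2, B1–B3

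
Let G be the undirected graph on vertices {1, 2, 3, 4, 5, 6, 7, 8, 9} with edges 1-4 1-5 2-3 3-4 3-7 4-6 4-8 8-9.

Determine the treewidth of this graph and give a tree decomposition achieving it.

Every bag has size at most 2, so the width is 2 − 1 = 1 and tw(G) ≤ 1. Since G has at least one edge (e.g. 4–3), it is not an edgeless graph, so tw(G) ≥ 1. The upper and lower bounds meet at 1, so that is the treewidth.

Treewidth 1.
Bags: B1 = {3, 4}  B2 = {3, 7}  B3 = {2, 3}  B4 = {4, 8}  B5 = {8, 9}  B6 = {1, 4}  B7 = {1, 5}  B8 = {4, 6}
Tree: B1–B2, B1–B3, B1–B4, B4–B5, B4–B6, B6–B7, B6–B8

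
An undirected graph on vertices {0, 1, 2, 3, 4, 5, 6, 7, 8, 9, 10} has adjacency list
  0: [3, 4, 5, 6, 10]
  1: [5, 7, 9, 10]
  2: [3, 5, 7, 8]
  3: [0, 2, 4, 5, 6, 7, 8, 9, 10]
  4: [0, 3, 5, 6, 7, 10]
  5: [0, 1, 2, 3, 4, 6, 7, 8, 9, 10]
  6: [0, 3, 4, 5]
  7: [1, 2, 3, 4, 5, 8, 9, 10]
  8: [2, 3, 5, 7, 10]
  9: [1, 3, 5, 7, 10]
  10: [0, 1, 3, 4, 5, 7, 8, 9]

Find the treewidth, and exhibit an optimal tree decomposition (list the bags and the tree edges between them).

Every bag has size at most 5, so the width is 5 − 1 = 4 and tw(G) ≤ 4. Conversely, {1, 5, 7, 9, 10} is a clique of size 5, and the vertices of any clique must share a bag in every tree decomposition; so some bag has ≥ 5 vertices and tw(G) ≥ 4. Combining the bounds, tw(G) = 4.

Treewidth 4.
One optimal decomposition is:
Bags: B1 = {3, 5, 7, 8, 10}  B2 = {3, 5, 7, 9, 10}  B3 = {3, 4, 5, 7, 10}  B4 = {0, 3, 4, 5, 10}  B5 = {2, 3, 5, 7, 8}  B6 = {1, 5, 7, 9, 10}  B7 = {0, 3, 4, 5, 6}
Tree: B1–B2, B2–B3, B3–B4, B1–B5, B2–B6, B4–B7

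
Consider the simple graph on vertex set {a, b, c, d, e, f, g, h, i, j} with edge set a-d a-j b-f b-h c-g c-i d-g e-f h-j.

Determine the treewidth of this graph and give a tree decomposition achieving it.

The largest bag has 2 vertices, giving width 1; this decomposition certifies tw(G) ≤ 1. Any graph with an edge has treewidth ≥ 1, and G has the edge e–f. Hence tw(G) = 1 exactly.

Treewidth 1.
One optimal decomposition is:
Bags: B1 = {e, f}  B2 = {b, f}  B3 = {b, h}  B4 = {h, j}  B5 = {a, j}  B6 = {a, d}  B7 = {d, g}  B8 = {c, g}  B9 = {c, i}
Tree: B1–B2, B2–B3, B3–B4, B4–B5, B5–B6, B6–B7, B7–B8, B8–B9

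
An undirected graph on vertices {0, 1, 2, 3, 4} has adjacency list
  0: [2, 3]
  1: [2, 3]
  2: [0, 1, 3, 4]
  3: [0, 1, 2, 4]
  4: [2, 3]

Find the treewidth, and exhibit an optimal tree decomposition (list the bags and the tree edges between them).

Treewidth 2.
One optimal decomposition is:
Bags: B1 = {0, 2, 3}  B2 = {1, 2, 3}  B3 = {2, 3, 4}
Tree: B1–B2, B2–B3

The largest bag has 3 vertices, giving width 2; this decomposition certifies tw(G) ≤ 2. On the other hand G contains the 3-clique {0, 2, 3}. A clique must lie in a single bag of any decomposition, so no decomposition can have width below 2. The upper and lower bounds meet at 2, so that is the treewidth.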